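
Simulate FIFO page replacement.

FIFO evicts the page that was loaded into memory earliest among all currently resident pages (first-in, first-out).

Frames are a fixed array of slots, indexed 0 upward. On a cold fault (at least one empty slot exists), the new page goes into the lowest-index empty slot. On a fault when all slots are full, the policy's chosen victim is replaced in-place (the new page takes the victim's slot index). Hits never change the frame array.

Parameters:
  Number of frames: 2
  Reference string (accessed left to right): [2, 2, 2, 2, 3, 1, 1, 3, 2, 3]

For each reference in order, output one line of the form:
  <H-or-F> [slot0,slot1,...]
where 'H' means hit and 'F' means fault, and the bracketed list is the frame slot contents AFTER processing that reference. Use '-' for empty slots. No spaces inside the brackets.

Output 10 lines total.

F [2,-]
H [2,-]
H [2,-]
H [2,-]
F [2,3]
F [1,3]
H [1,3]
H [1,3]
F [1,2]
F [3,2]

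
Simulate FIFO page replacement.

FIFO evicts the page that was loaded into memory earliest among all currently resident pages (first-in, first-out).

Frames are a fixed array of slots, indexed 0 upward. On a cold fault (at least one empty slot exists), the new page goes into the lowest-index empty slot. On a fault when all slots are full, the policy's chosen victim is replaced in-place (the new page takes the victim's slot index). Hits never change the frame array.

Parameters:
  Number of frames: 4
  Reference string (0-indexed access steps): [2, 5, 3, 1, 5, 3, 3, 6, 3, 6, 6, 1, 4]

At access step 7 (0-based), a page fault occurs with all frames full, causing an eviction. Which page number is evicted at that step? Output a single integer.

Answer: 2

Derivation:
Step 0: ref 2 -> FAULT, frames=[2,-,-,-]
Step 1: ref 5 -> FAULT, frames=[2,5,-,-]
Step 2: ref 3 -> FAULT, frames=[2,5,3,-]
Step 3: ref 1 -> FAULT, frames=[2,5,3,1]
Step 4: ref 5 -> HIT, frames=[2,5,3,1]
Step 5: ref 3 -> HIT, frames=[2,5,3,1]
Step 6: ref 3 -> HIT, frames=[2,5,3,1]
Step 7: ref 6 -> FAULT, evict 2, frames=[6,5,3,1]
At step 7: evicted page 2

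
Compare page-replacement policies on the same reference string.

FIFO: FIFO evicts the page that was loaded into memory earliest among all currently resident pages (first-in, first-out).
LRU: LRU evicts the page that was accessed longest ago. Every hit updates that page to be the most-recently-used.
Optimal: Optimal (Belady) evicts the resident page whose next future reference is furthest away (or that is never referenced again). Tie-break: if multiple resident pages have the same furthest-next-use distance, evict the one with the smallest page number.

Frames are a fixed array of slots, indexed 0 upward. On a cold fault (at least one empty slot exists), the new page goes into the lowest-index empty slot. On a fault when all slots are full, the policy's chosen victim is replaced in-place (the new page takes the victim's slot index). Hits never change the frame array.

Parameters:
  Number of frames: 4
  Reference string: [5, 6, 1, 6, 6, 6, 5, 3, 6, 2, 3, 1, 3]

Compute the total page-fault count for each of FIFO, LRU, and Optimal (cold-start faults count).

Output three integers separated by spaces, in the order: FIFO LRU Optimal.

--- FIFO ---
  step 0: ref 5 -> FAULT, frames=[5,-,-,-] (faults so far: 1)
  step 1: ref 6 -> FAULT, frames=[5,6,-,-] (faults so far: 2)
  step 2: ref 1 -> FAULT, frames=[5,6,1,-] (faults so far: 3)
  step 3: ref 6 -> HIT, frames=[5,6,1,-] (faults so far: 3)
  step 4: ref 6 -> HIT, frames=[5,6,1,-] (faults so far: 3)
  step 5: ref 6 -> HIT, frames=[5,6,1,-] (faults so far: 3)
  step 6: ref 5 -> HIT, frames=[5,6,1,-] (faults so far: 3)
  step 7: ref 3 -> FAULT, frames=[5,6,1,3] (faults so far: 4)
  step 8: ref 6 -> HIT, frames=[5,6,1,3] (faults so far: 4)
  step 9: ref 2 -> FAULT, evict 5, frames=[2,6,1,3] (faults so far: 5)
  step 10: ref 3 -> HIT, frames=[2,6,1,3] (faults so far: 5)
  step 11: ref 1 -> HIT, frames=[2,6,1,3] (faults so far: 5)
  step 12: ref 3 -> HIT, frames=[2,6,1,3] (faults so far: 5)
  FIFO total faults: 5
--- LRU ---
  step 0: ref 5 -> FAULT, frames=[5,-,-,-] (faults so far: 1)
  step 1: ref 6 -> FAULT, frames=[5,6,-,-] (faults so far: 2)
  step 2: ref 1 -> FAULT, frames=[5,6,1,-] (faults so far: 3)
  step 3: ref 6 -> HIT, frames=[5,6,1,-] (faults so far: 3)
  step 4: ref 6 -> HIT, frames=[5,6,1,-] (faults so far: 3)
  step 5: ref 6 -> HIT, frames=[5,6,1,-] (faults so far: 3)
  step 6: ref 5 -> HIT, frames=[5,6,1,-] (faults so far: 3)
  step 7: ref 3 -> FAULT, frames=[5,6,1,3] (faults so far: 4)
  step 8: ref 6 -> HIT, frames=[5,6,1,3] (faults so far: 4)
  step 9: ref 2 -> FAULT, evict 1, frames=[5,6,2,3] (faults so far: 5)
  step 10: ref 3 -> HIT, frames=[5,6,2,3] (faults so far: 5)
  step 11: ref 1 -> FAULT, evict 5, frames=[1,6,2,3] (faults so far: 6)
  step 12: ref 3 -> HIT, frames=[1,6,2,3] (faults so far: 6)
  LRU total faults: 6
--- Optimal ---
  step 0: ref 5 -> FAULT, frames=[5,-,-,-] (faults so far: 1)
  step 1: ref 6 -> FAULT, frames=[5,6,-,-] (faults so far: 2)
  step 2: ref 1 -> FAULT, frames=[5,6,1,-] (faults so far: 3)
  step 3: ref 6 -> HIT, frames=[5,6,1,-] (faults so far: 3)
  step 4: ref 6 -> HIT, frames=[5,6,1,-] (faults so far: 3)
  step 5: ref 6 -> HIT, frames=[5,6,1,-] (faults so far: 3)
  step 6: ref 5 -> HIT, frames=[5,6,1,-] (faults so far: 3)
  step 7: ref 3 -> FAULT, frames=[5,6,1,3] (faults so far: 4)
  step 8: ref 6 -> HIT, frames=[5,6,1,3] (faults so far: 4)
  step 9: ref 2 -> FAULT, evict 5, frames=[2,6,1,3] (faults so far: 5)
  step 10: ref 3 -> HIT, frames=[2,6,1,3] (faults so far: 5)
  step 11: ref 1 -> HIT, frames=[2,6,1,3] (faults so far: 5)
  step 12: ref 3 -> HIT, frames=[2,6,1,3] (faults so far: 5)
  Optimal total faults: 5

Answer: 5 6 5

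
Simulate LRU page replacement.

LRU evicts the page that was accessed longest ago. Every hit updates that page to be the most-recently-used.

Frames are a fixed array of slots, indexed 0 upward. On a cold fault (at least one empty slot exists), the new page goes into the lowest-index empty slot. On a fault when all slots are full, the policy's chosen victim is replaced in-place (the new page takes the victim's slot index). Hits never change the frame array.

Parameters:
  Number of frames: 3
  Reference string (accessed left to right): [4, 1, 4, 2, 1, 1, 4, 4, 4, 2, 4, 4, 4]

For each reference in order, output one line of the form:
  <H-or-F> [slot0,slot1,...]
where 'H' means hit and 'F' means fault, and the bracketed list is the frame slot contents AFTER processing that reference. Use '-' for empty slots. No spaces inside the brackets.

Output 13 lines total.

F [4,-,-]
F [4,1,-]
H [4,1,-]
F [4,1,2]
H [4,1,2]
H [4,1,2]
H [4,1,2]
H [4,1,2]
H [4,1,2]
H [4,1,2]
H [4,1,2]
H [4,1,2]
H [4,1,2]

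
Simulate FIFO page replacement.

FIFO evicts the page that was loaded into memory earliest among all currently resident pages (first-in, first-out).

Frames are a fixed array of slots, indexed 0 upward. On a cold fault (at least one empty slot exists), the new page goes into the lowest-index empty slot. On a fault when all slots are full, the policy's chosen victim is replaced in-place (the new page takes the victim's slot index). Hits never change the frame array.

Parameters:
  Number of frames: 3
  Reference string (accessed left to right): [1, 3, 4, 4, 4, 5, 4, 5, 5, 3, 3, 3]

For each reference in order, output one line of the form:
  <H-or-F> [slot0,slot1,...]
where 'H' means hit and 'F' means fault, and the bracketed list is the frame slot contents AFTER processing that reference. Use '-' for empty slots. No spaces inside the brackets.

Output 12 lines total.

F [1,-,-]
F [1,3,-]
F [1,3,4]
H [1,3,4]
H [1,3,4]
F [5,3,4]
H [5,3,4]
H [5,3,4]
H [5,3,4]
H [5,3,4]
H [5,3,4]
H [5,3,4]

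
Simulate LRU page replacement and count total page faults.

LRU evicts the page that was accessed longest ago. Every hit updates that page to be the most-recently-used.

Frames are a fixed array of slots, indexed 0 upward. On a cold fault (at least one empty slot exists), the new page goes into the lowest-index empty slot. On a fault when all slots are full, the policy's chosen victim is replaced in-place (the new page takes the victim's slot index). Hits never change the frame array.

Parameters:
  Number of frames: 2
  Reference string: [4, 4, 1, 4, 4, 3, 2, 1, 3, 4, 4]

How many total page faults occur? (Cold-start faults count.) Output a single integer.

Answer: 7

Derivation:
Step 0: ref 4 → FAULT, frames=[4,-]
Step 1: ref 4 → HIT, frames=[4,-]
Step 2: ref 1 → FAULT, frames=[4,1]
Step 3: ref 4 → HIT, frames=[4,1]
Step 4: ref 4 → HIT, frames=[4,1]
Step 5: ref 3 → FAULT (evict 1), frames=[4,3]
Step 6: ref 2 → FAULT (evict 4), frames=[2,3]
Step 7: ref 1 → FAULT (evict 3), frames=[2,1]
Step 8: ref 3 → FAULT (evict 2), frames=[3,1]
Step 9: ref 4 → FAULT (evict 1), frames=[3,4]
Step 10: ref 4 → HIT, frames=[3,4]
Total faults: 7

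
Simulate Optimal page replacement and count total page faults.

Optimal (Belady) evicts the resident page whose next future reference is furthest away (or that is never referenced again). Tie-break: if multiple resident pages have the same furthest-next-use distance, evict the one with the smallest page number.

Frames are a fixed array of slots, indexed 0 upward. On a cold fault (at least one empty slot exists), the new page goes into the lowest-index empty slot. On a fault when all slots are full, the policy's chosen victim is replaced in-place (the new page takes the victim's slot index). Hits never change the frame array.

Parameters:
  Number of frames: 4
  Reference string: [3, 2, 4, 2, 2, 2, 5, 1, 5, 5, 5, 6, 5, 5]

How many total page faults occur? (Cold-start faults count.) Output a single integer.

Step 0: ref 3 → FAULT, frames=[3,-,-,-]
Step 1: ref 2 → FAULT, frames=[3,2,-,-]
Step 2: ref 4 → FAULT, frames=[3,2,4,-]
Step 3: ref 2 → HIT, frames=[3,2,4,-]
Step 4: ref 2 → HIT, frames=[3,2,4,-]
Step 5: ref 2 → HIT, frames=[3,2,4,-]
Step 6: ref 5 → FAULT, frames=[3,2,4,5]
Step 7: ref 1 → FAULT (evict 2), frames=[3,1,4,5]
Step 8: ref 5 → HIT, frames=[3,1,4,5]
Step 9: ref 5 → HIT, frames=[3,1,4,5]
Step 10: ref 5 → HIT, frames=[3,1,4,5]
Step 11: ref 6 → FAULT (evict 1), frames=[3,6,4,5]
Step 12: ref 5 → HIT, frames=[3,6,4,5]
Step 13: ref 5 → HIT, frames=[3,6,4,5]
Total faults: 6

Answer: 6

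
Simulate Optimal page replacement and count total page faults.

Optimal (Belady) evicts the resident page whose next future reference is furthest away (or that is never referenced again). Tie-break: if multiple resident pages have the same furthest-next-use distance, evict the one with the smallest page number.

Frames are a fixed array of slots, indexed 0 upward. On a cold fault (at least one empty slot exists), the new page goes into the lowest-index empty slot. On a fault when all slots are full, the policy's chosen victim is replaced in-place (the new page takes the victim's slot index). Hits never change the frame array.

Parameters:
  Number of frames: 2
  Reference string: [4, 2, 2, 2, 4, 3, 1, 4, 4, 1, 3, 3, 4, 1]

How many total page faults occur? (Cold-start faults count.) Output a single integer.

Step 0: ref 4 → FAULT, frames=[4,-]
Step 1: ref 2 → FAULT, frames=[4,2]
Step 2: ref 2 → HIT, frames=[4,2]
Step 3: ref 2 → HIT, frames=[4,2]
Step 4: ref 4 → HIT, frames=[4,2]
Step 5: ref 3 → FAULT (evict 2), frames=[4,3]
Step 6: ref 1 → FAULT (evict 3), frames=[4,1]
Step 7: ref 4 → HIT, frames=[4,1]
Step 8: ref 4 → HIT, frames=[4,1]
Step 9: ref 1 → HIT, frames=[4,1]
Step 10: ref 3 → FAULT (evict 1), frames=[4,3]
Step 11: ref 3 → HIT, frames=[4,3]
Step 12: ref 4 → HIT, frames=[4,3]
Step 13: ref 1 → FAULT (evict 3), frames=[4,1]
Total faults: 6

Answer: 6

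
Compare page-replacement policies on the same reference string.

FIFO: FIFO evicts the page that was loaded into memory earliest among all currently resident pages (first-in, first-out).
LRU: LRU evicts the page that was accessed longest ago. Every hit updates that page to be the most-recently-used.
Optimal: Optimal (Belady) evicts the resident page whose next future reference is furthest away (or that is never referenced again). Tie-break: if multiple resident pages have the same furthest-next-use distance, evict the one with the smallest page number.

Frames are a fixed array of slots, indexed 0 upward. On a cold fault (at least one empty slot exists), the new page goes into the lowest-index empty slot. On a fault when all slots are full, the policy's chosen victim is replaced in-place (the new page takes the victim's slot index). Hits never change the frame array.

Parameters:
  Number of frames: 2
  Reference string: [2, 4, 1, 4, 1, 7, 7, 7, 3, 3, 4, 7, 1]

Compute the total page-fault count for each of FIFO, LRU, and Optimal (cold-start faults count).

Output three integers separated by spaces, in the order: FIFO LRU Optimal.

Answer: 8 8 7

Derivation:
--- FIFO ---
  step 0: ref 2 -> FAULT, frames=[2,-] (faults so far: 1)
  step 1: ref 4 -> FAULT, frames=[2,4] (faults so far: 2)
  step 2: ref 1 -> FAULT, evict 2, frames=[1,4] (faults so far: 3)
  step 3: ref 4 -> HIT, frames=[1,4] (faults so far: 3)
  step 4: ref 1 -> HIT, frames=[1,4] (faults so far: 3)
  step 5: ref 7 -> FAULT, evict 4, frames=[1,7] (faults so far: 4)
  step 6: ref 7 -> HIT, frames=[1,7] (faults so far: 4)
  step 7: ref 7 -> HIT, frames=[1,7] (faults so far: 4)
  step 8: ref 3 -> FAULT, evict 1, frames=[3,7] (faults so far: 5)
  step 9: ref 3 -> HIT, frames=[3,7] (faults so far: 5)
  step 10: ref 4 -> FAULT, evict 7, frames=[3,4] (faults so far: 6)
  step 11: ref 7 -> FAULT, evict 3, frames=[7,4] (faults so far: 7)
  step 12: ref 1 -> FAULT, evict 4, frames=[7,1] (faults so far: 8)
  FIFO total faults: 8
--- LRU ---
  step 0: ref 2 -> FAULT, frames=[2,-] (faults so far: 1)
  step 1: ref 4 -> FAULT, frames=[2,4] (faults so far: 2)
  step 2: ref 1 -> FAULT, evict 2, frames=[1,4] (faults so far: 3)
  step 3: ref 4 -> HIT, frames=[1,4] (faults so far: 3)
  step 4: ref 1 -> HIT, frames=[1,4] (faults so far: 3)
  step 5: ref 7 -> FAULT, evict 4, frames=[1,7] (faults so far: 4)
  step 6: ref 7 -> HIT, frames=[1,7] (faults so far: 4)
  step 7: ref 7 -> HIT, frames=[1,7] (faults so far: 4)
  step 8: ref 3 -> FAULT, evict 1, frames=[3,7] (faults so far: 5)
  step 9: ref 3 -> HIT, frames=[3,7] (faults so far: 5)
  step 10: ref 4 -> FAULT, evict 7, frames=[3,4] (faults so far: 6)
  step 11: ref 7 -> FAULT, evict 3, frames=[7,4] (faults so far: 7)
  step 12: ref 1 -> FAULT, evict 4, frames=[7,1] (faults so far: 8)
  LRU total faults: 8
--- Optimal ---
  step 0: ref 2 -> FAULT, frames=[2,-] (faults so far: 1)
  step 1: ref 4 -> FAULT, frames=[2,4] (faults so far: 2)
  step 2: ref 1 -> FAULT, evict 2, frames=[1,4] (faults so far: 3)
  step 3: ref 4 -> HIT, frames=[1,4] (faults so far: 3)
  step 4: ref 1 -> HIT, frames=[1,4] (faults so far: 3)
  step 5: ref 7 -> FAULT, evict 1, frames=[7,4] (faults so far: 4)
  step 6: ref 7 -> HIT, frames=[7,4] (faults so far: 4)
  step 7: ref 7 -> HIT, frames=[7,4] (faults so far: 4)
  step 8: ref 3 -> FAULT, evict 7, frames=[3,4] (faults so far: 5)
  step 9: ref 3 -> HIT, frames=[3,4] (faults so far: 5)
  step 10: ref 4 -> HIT, frames=[3,4] (faults so far: 5)
  step 11: ref 7 -> FAULT, evict 3, frames=[7,4] (faults so far: 6)
  step 12: ref 1 -> FAULT, evict 4, frames=[7,1] (faults so far: 7)
  Optimal total faults: 7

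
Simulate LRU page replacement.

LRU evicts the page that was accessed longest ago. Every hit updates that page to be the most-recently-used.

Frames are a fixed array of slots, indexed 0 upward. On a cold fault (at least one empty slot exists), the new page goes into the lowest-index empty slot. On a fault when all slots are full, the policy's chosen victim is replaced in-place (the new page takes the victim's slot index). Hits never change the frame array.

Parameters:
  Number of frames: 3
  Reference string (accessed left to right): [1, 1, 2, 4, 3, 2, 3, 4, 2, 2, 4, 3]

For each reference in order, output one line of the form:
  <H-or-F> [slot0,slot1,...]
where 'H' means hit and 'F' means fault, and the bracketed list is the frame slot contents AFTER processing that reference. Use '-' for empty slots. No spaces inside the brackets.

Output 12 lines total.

F [1,-,-]
H [1,-,-]
F [1,2,-]
F [1,2,4]
F [3,2,4]
H [3,2,4]
H [3,2,4]
H [3,2,4]
H [3,2,4]
H [3,2,4]
H [3,2,4]
H [3,2,4]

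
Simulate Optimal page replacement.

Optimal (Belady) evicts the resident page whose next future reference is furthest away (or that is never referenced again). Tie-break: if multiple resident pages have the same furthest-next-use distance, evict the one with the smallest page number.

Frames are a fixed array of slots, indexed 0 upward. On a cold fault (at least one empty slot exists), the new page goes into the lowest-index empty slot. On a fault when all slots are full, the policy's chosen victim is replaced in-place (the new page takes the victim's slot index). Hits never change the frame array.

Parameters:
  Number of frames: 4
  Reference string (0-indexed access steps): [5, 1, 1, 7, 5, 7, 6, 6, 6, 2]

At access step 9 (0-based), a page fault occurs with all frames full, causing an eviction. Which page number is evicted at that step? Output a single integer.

Answer: 1

Derivation:
Step 0: ref 5 -> FAULT, frames=[5,-,-,-]
Step 1: ref 1 -> FAULT, frames=[5,1,-,-]
Step 2: ref 1 -> HIT, frames=[5,1,-,-]
Step 3: ref 7 -> FAULT, frames=[5,1,7,-]
Step 4: ref 5 -> HIT, frames=[5,1,7,-]
Step 5: ref 7 -> HIT, frames=[5,1,7,-]
Step 6: ref 6 -> FAULT, frames=[5,1,7,6]
Step 7: ref 6 -> HIT, frames=[5,1,7,6]
Step 8: ref 6 -> HIT, frames=[5,1,7,6]
Step 9: ref 2 -> FAULT, evict 1, frames=[5,2,7,6]
At step 9: evicted page 1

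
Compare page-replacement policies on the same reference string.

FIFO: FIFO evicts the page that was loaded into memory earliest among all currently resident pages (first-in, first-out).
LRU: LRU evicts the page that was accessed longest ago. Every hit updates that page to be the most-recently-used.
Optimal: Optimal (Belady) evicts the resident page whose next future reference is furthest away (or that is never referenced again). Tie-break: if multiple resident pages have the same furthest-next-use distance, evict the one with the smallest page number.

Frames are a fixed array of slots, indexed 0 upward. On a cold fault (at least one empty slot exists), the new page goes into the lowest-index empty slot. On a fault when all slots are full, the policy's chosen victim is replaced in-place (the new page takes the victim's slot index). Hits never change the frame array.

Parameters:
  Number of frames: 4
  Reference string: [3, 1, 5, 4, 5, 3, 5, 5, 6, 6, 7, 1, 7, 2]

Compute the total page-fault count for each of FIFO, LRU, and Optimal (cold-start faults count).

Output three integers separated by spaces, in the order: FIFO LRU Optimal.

--- FIFO ---
  step 0: ref 3 -> FAULT, frames=[3,-,-,-] (faults so far: 1)
  step 1: ref 1 -> FAULT, frames=[3,1,-,-] (faults so far: 2)
  step 2: ref 5 -> FAULT, frames=[3,1,5,-] (faults so far: 3)
  step 3: ref 4 -> FAULT, frames=[3,1,5,4] (faults so far: 4)
  step 4: ref 5 -> HIT, frames=[3,1,5,4] (faults so far: 4)
  step 5: ref 3 -> HIT, frames=[3,1,5,4] (faults so far: 4)
  step 6: ref 5 -> HIT, frames=[3,1,5,4] (faults so far: 4)
  step 7: ref 5 -> HIT, frames=[3,1,5,4] (faults so far: 4)
  step 8: ref 6 -> FAULT, evict 3, frames=[6,1,5,4] (faults so far: 5)
  step 9: ref 6 -> HIT, frames=[6,1,5,4] (faults so far: 5)
  step 10: ref 7 -> FAULT, evict 1, frames=[6,7,5,4] (faults so far: 6)
  step 11: ref 1 -> FAULT, evict 5, frames=[6,7,1,4] (faults so far: 7)
  step 12: ref 7 -> HIT, frames=[6,7,1,4] (faults so far: 7)
  step 13: ref 2 -> FAULT, evict 4, frames=[6,7,1,2] (faults so far: 8)
  FIFO total faults: 8
--- LRU ---
  step 0: ref 3 -> FAULT, frames=[3,-,-,-] (faults so far: 1)
  step 1: ref 1 -> FAULT, frames=[3,1,-,-] (faults so far: 2)
  step 2: ref 5 -> FAULT, frames=[3,1,5,-] (faults so far: 3)
  step 3: ref 4 -> FAULT, frames=[3,1,5,4] (faults so far: 4)
  step 4: ref 5 -> HIT, frames=[3,1,5,4] (faults so far: 4)
  step 5: ref 3 -> HIT, frames=[3,1,5,4] (faults so far: 4)
  step 6: ref 5 -> HIT, frames=[3,1,5,4] (faults so far: 4)
  step 7: ref 5 -> HIT, frames=[3,1,5,4] (faults so far: 4)
  step 8: ref 6 -> FAULT, evict 1, frames=[3,6,5,4] (faults so far: 5)
  step 9: ref 6 -> HIT, frames=[3,6,5,4] (faults so far: 5)
  step 10: ref 7 -> FAULT, evict 4, frames=[3,6,5,7] (faults so far: 6)
  step 11: ref 1 -> FAULT, evict 3, frames=[1,6,5,7] (faults so far: 7)
  step 12: ref 7 -> HIT, frames=[1,6,5,7] (faults so far: 7)
  step 13: ref 2 -> FAULT, evict 5, frames=[1,6,2,7] (faults so far: 8)
  LRU total faults: 8
--- Optimal ---
  step 0: ref 3 -> FAULT, frames=[3,-,-,-] (faults so far: 1)
  step 1: ref 1 -> FAULT, frames=[3,1,-,-] (faults so far: 2)
  step 2: ref 5 -> FAULT, frames=[3,1,5,-] (faults so far: 3)
  step 3: ref 4 -> FAULT, frames=[3,1,5,4] (faults so far: 4)
  step 4: ref 5 -> HIT, frames=[3,1,5,4] (faults so far: 4)
  step 5: ref 3 -> HIT, frames=[3,1,5,4] (faults so far: 4)
  step 6: ref 5 -> HIT, frames=[3,1,5,4] (faults so far: 4)
  step 7: ref 5 -> HIT, frames=[3,1,5,4] (faults so far: 4)
  step 8: ref 6 -> FAULT, evict 3, frames=[6,1,5,4] (faults so far: 5)
  step 9: ref 6 -> HIT, frames=[6,1,5,4] (faults so far: 5)
  step 10: ref 7 -> FAULT, evict 4, frames=[6,1,5,7] (faults so far: 6)
  step 11: ref 1 -> HIT, frames=[6,1,5,7] (faults so far: 6)
  step 12: ref 7 -> HIT, frames=[6,1,5,7] (faults so far: 6)
  step 13: ref 2 -> FAULT, evict 1, frames=[6,2,5,7] (faults so far: 7)
  Optimal total faults: 7

Answer: 8 8 7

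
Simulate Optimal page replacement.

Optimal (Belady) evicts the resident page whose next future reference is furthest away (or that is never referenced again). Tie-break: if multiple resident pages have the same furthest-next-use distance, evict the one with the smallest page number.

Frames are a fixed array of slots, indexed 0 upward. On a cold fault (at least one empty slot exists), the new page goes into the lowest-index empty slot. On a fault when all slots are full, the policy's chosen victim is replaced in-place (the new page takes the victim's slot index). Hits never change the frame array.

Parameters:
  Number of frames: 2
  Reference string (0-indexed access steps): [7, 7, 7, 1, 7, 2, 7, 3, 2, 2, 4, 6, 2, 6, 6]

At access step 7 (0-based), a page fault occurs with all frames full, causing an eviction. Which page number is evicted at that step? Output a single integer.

Step 0: ref 7 -> FAULT, frames=[7,-]
Step 1: ref 7 -> HIT, frames=[7,-]
Step 2: ref 7 -> HIT, frames=[7,-]
Step 3: ref 1 -> FAULT, frames=[7,1]
Step 4: ref 7 -> HIT, frames=[7,1]
Step 5: ref 2 -> FAULT, evict 1, frames=[7,2]
Step 6: ref 7 -> HIT, frames=[7,2]
Step 7: ref 3 -> FAULT, evict 7, frames=[3,2]
At step 7: evicted page 7

Answer: 7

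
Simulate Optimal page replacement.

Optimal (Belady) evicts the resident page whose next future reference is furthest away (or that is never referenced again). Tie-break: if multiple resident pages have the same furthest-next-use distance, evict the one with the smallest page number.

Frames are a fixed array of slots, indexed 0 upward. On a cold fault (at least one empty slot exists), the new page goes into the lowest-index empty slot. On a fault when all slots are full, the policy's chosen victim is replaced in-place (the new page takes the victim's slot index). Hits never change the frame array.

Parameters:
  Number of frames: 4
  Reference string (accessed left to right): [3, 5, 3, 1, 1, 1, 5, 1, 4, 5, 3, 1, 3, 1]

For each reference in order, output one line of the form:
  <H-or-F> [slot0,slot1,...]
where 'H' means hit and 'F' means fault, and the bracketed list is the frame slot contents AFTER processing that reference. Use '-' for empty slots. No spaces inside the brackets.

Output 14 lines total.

F [3,-,-,-]
F [3,5,-,-]
H [3,5,-,-]
F [3,5,1,-]
H [3,5,1,-]
H [3,5,1,-]
H [3,5,1,-]
H [3,5,1,-]
F [3,5,1,4]
H [3,5,1,4]
H [3,5,1,4]
H [3,5,1,4]
H [3,5,1,4]
H [3,5,1,4]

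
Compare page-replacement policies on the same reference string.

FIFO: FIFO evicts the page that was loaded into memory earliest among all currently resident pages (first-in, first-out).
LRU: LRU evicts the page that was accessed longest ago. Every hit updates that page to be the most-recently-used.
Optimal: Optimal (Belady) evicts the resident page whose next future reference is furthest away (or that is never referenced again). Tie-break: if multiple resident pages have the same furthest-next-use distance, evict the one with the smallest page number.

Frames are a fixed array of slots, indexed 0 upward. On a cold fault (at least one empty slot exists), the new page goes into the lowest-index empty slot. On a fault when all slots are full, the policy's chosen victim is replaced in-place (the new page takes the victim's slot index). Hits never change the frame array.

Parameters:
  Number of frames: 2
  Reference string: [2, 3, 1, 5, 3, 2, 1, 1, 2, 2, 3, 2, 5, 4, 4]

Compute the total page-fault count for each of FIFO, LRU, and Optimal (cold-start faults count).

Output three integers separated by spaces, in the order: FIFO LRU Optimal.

Answer: 11 10 9

Derivation:
--- FIFO ---
  step 0: ref 2 -> FAULT, frames=[2,-] (faults so far: 1)
  step 1: ref 3 -> FAULT, frames=[2,3] (faults so far: 2)
  step 2: ref 1 -> FAULT, evict 2, frames=[1,3] (faults so far: 3)
  step 3: ref 5 -> FAULT, evict 3, frames=[1,5] (faults so far: 4)
  step 4: ref 3 -> FAULT, evict 1, frames=[3,5] (faults so far: 5)
  step 5: ref 2 -> FAULT, evict 5, frames=[3,2] (faults so far: 6)
  step 6: ref 1 -> FAULT, evict 3, frames=[1,2] (faults so far: 7)
  step 7: ref 1 -> HIT, frames=[1,2] (faults so far: 7)
  step 8: ref 2 -> HIT, frames=[1,2] (faults so far: 7)
  step 9: ref 2 -> HIT, frames=[1,2] (faults so far: 7)
  step 10: ref 3 -> FAULT, evict 2, frames=[1,3] (faults so far: 8)
  step 11: ref 2 -> FAULT, evict 1, frames=[2,3] (faults so far: 9)
  step 12: ref 5 -> FAULT, evict 3, frames=[2,5] (faults so far: 10)
  step 13: ref 4 -> FAULT, evict 2, frames=[4,5] (faults so far: 11)
  step 14: ref 4 -> HIT, frames=[4,5] (faults so far: 11)
  FIFO total faults: 11
--- LRU ---
  step 0: ref 2 -> FAULT, frames=[2,-] (faults so far: 1)
  step 1: ref 3 -> FAULT, frames=[2,3] (faults so far: 2)
  step 2: ref 1 -> FAULT, evict 2, frames=[1,3] (faults so far: 3)
  step 3: ref 5 -> FAULT, evict 3, frames=[1,5] (faults so far: 4)
  step 4: ref 3 -> FAULT, evict 1, frames=[3,5] (faults so far: 5)
  step 5: ref 2 -> FAULT, evict 5, frames=[3,2] (faults so far: 6)
  step 6: ref 1 -> FAULT, evict 3, frames=[1,2] (faults so far: 7)
  step 7: ref 1 -> HIT, frames=[1,2] (faults so far: 7)
  step 8: ref 2 -> HIT, frames=[1,2] (faults so far: 7)
  step 9: ref 2 -> HIT, frames=[1,2] (faults so far: 7)
  step 10: ref 3 -> FAULT, evict 1, frames=[3,2] (faults so far: 8)
  step 11: ref 2 -> HIT, frames=[3,2] (faults so far: 8)
  step 12: ref 5 -> FAULT, evict 3, frames=[5,2] (faults so far: 9)
  step 13: ref 4 -> FAULT, evict 2, frames=[5,4] (faults so far: 10)
  step 14: ref 4 -> HIT, frames=[5,4] (faults so far: 10)
  LRU total faults: 10
--- Optimal ---
  step 0: ref 2 -> FAULT, frames=[2,-] (faults so far: 1)
  step 1: ref 3 -> FAULT, frames=[2,3] (faults so far: 2)
  step 2: ref 1 -> FAULT, evict 2, frames=[1,3] (faults so far: 3)
  step 3: ref 5 -> FAULT, evict 1, frames=[5,3] (faults so far: 4)
  step 4: ref 3 -> HIT, frames=[5,3] (faults so far: 4)
  step 5: ref 2 -> FAULT, evict 5, frames=[2,3] (faults so far: 5)
  step 6: ref 1 -> FAULT, evict 3, frames=[2,1] (faults so far: 6)
  step 7: ref 1 -> HIT, frames=[2,1] (faults so far: 6)
  step 8: ref 2 -> HIT, frames=[2,1] (faults so far: 6)
  step 9: ref 2 -> HIT, frames=[2,1] (faults so far: 6)
  step 10: ref 3 -> FAULT, evict 1, frames=[2,3] (faults so far: 7)
  step 11: ref 2 -> HIT, frames=[2,3] (faults so far: 7)
  step 12: ref 5 -> FAULT, evict 2, frames=[5,3] (faults so far: 8)
  step 13: ref 4 -> FAULT, evict 3, frames=[5,4] (faults so far: 9)
  step 14: ref 4 -> HIT, frames=[5,4] (faults so far: 9)
  Optimal total faults: 9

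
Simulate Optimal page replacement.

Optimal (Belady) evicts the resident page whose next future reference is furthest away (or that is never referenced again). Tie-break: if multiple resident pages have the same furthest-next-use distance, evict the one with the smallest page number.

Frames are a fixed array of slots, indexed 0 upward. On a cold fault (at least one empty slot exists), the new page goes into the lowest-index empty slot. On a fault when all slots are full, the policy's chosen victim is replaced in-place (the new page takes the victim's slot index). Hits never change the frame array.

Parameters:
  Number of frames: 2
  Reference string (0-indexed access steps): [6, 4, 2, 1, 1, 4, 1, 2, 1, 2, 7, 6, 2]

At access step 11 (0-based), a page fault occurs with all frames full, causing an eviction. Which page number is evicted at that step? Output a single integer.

Step 0: ref 6 -> FAULT, frames=[6,-]
Step 1: ref 4 -> FAULT, frames=[6,4]
Step 2: ref 2 -> FAULT, evict 6, frames=[2,4]
Step 3: ref 1 -> FAULT, evict 2, frames=[1,4]
Step 4: ref 1 -> HIT, frames=[1,4]
Step 5: ref 4 -> HIT, frames=[1,4]
Step 6: ref 1 -> HIT, frames=[1,4]
Step 7: ref 2 -> FAULT, evict 4, frames=[1,2]
Step 8: ref 1 -> HIT, frames=[1,2]
Step 9: ref 2 -> HIT, frames=[1,2]
Step 10: ref 7 -> FAULT, evict 1, frames=[7,2]
Step 11: ref 6 -> FAULT, evict 7, frames=[6,2]
At step 11: evicted page 7

Answer: 7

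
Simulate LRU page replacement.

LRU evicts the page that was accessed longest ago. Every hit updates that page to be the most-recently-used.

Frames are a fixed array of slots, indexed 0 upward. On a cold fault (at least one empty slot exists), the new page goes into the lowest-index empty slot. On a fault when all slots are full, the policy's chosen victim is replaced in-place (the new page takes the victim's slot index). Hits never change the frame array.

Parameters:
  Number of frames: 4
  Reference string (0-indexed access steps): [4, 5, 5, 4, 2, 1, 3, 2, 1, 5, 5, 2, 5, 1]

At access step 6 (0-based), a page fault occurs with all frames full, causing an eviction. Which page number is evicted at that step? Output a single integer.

Step 0: ref 4 -> FAULT, frames=[4,-,-,-]
Step 1: ref 5 -> FAULT, frames=[4,5,-,-]
Step 2: ref 5 -> HIT, frames=[4,5,-,-]
Step 3: ref 4 -> HIT, frames=[4,5,-,-]
Step 4: ref 2 -> FAULT, frames=[4,5,2,-]
Step 5: ref 1 -> FAULT, frames=[4,5,2,1]
Step 6: ref 3 -> FAULT, evict 5, frames=[4,3,2,1]
At step 6: evicted page 5

Answer: 5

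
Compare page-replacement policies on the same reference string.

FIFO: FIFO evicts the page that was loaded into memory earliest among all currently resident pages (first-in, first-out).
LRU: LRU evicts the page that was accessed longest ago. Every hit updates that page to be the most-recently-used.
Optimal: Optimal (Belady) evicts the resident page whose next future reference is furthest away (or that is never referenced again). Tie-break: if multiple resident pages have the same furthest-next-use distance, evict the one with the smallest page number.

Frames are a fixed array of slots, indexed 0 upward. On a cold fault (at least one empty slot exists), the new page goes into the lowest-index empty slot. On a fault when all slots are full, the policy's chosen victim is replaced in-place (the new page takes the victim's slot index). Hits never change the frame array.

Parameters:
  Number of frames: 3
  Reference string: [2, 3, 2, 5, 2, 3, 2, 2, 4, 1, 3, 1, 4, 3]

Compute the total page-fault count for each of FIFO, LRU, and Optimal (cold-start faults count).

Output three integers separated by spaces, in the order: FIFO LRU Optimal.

Answer: 6 6 5

Derivation:
--- FIFO ---
  step 0: ref 2 -> FAULT, frames=[2,-,-] (faults so far: 1)
  step 1: ref 3 -> FAULT, frames=[2,3,-] (faults so far: 2)
  step 2: ref 2 -> HIT, frames=[2,3,-] (faults so far: 2)
  step 3: ref 5 -> FAULT, frames=[2,3,5] (faults so far: 3)
  step 4: ref 2 -> HIT, frames=[2,3,5] (faults so far: 3)
  step 5: ref 3 -> HIT, frames=[2,3,5] (faults so far: 3)
  step 6: ref 2 -> HIT, frames=[2,3,5] (faults so far: 3)
  step 7: ref 2 -> HIT, frames=[2,3,5] (faults so far: 3)
  step 8: ref 4 -> FAULT, evict 2, frames=[4,3,5] (faults so far: 4)
  step 9: ref 1 -> FAULT, evict 3, frames=[4,1,5] (faults so far: 5)
  step 10: ref 3 -> FAULT, evict 5, frames=[4,1,3] (faults so far: 6)
  step 11: ref 1 -> HIT, frames=[4,1,3] (faults so far: 6)
  step 12: ref 4 -> HIT, frames=[4,1,3] (faults so far: 6)
  step 13: ref 3 -> HIT, frames=[4,1,3] (faults so far: 6)
  FIFO total faults: 6
--- LRU ---
  step 0: ref 2 -> FAULT, frames=[2,-,-] (faults so far: 1)
  step 1: ref 3 -> FAULT, frames=[2,3,-] (faults so far: 2)
  step 2: ref 2 -> HIT, frames=[2,3,-] (faults so far: 2)
  step 3: ref 5 -> FAULT, frames=[2,3,5] (faults so far: 3)
  step 4: ref 2 -> HIT, frames=[2,3,5] (faults so far: 3)
  step 5: ref 3 -> HIT, frames=[2,3,5] (faults so far: 3)
  step 6: ref 2 -> HIT, frames=[2,3,5] (faults so far: 3)
  step 7: ref 2 -> HIT, frames=[2,3,5] (faults so far: 3)
  step 8: ref 4 -> FAULT, evict 5, frames=[2,3,4] (faults so far: 4)
  step 9: ref 1 -> FAULT, evict 3, frames=[2,1,4] (faults so far: 5)
  step 10: ref 3 -> FAULT, evict 2, frames=[3,1,4] (faults so far: 6)
  step 11: ref 1 -> HIT, frames=[3,1,4] (faults so far: 6)
  step 12: ref 4 -> HIT, frames=[3,1,4] (faults so far: 6)
  step 13: ref 3 -> HIT, frames=[3,1,4] (faults so far: 6)
  LRU total faults: 6
--- Optimal ---
  step 0: ref 2 -> FAULT, frames=[2,-,-] (faults so far: 1)
  step 1: ref 3 -> FAULT, frames=[2,3,-] (faults so far: 2)
  step 2: ref 2 -> HIT, frames=[2,3,-] (faults so far: 2)
  step 3: ref 5 -> FAULT, frames=[2,3,5] (faults so far: 3)
  step 4: ref 2 -> HIT, frames=[2,3,5] (faults so far: 3)
  step 5: ref 3 -> HIT, frames=[2,3,5] (faults so far: 3)
  step 6: ref 2 -> HIT, frames=[2,3,5] (faults so far: 3)
  step 7: ref 2 -> HIT, frames=[2,3,5] (faults so far: 3)
  step 8: ref 4 -> FAULT, evict 2, frames=[4,3,5] (faults so far: 4)
  step 9: ref 1 -> FAULT, evict 5, frames=[4,3,1] (faults so far: 5)
  step 10: ref 3 -> HIT, frames=[4,3,1] (faults so far: 5)
  step 11: ref 1 -> HIT, frames=[4,3,1] (faults so far: 5)
  step 12: ref 4 -> HIT, frames=[4,3,1] (faults so far: 5)
  step 13: ref 3 -> HIT, frames=[4,3,1] (faults so far: 5)
  Optimal total faults: 5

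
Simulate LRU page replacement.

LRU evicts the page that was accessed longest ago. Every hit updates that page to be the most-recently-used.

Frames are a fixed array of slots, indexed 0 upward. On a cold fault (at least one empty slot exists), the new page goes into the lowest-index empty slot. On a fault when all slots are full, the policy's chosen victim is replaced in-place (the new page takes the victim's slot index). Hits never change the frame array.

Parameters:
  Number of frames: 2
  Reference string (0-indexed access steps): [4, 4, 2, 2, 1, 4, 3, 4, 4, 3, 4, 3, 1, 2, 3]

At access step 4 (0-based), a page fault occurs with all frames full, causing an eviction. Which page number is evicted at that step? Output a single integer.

Answer: 4

Derivation:
Step 0: ref 4 -> FAULT, frames=[4,-]
Step 1: ref 4 -> HIT, frames=[4,-]
Step 2: ref 2 -> FAULT, frames=[4,2]
Step 3: ref 2 -> HIT, frames=[4,2]
Step 4: ref 1 -> FAULT, evict 4, frames=[1,2]
At step 4: evicted page 4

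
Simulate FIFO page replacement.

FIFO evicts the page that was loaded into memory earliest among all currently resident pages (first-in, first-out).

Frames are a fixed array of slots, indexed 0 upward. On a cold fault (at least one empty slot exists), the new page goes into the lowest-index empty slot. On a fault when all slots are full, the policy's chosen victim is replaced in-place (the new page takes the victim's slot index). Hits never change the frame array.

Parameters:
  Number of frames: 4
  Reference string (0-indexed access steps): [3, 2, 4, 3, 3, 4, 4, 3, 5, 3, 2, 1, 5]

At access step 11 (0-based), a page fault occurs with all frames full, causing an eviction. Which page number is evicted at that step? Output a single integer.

Answer: 3

Derivation:
Step 0: ref 3 -> FAULT, frames=[3,-,-,-]
Step 1: ref 2 -> FAULT, frames=[3,2,-,-]
Step 2: ref 4 -> FAULT, frames=[3,2,4,-]
Step 3: ref 3 -> HIT, frames=[3,2,4,-]
Step 4: ref 3 -> HIT, frames=[3,2,4,-]
Step 5: ref 4 -> HIT, frames=[3,2,4,-]
Step 6: ref 4 -> HIT, frames=[3,2,4,-]
Step 7: ref 3 -> HIT, frames=[3,2,4,-]
Step 8: ref 5 -> FAULT, frames=[3,2,4,5]
Step 9: ref 3 -> HIT, frames=[3,2,4,5]
Step 10: ref 2 -> HIT, frames=[3,2,4,5]
Step 11: ref 1 -> FAULT, evict 3, frames=[1,2,4,5]
At step 11: evicted page 3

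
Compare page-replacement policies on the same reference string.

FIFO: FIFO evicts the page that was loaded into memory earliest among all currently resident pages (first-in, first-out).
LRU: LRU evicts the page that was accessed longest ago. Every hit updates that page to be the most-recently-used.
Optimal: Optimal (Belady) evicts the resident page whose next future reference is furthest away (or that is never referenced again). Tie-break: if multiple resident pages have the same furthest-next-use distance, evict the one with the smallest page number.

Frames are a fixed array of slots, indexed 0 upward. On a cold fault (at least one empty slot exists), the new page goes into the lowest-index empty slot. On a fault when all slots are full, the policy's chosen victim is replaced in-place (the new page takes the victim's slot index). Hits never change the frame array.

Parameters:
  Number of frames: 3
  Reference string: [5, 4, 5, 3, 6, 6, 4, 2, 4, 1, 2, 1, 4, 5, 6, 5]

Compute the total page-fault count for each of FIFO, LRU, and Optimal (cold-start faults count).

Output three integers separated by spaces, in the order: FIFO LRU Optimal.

Answer: 9 9 8

Derivation:
--- FIFO ---
  step 0: ref 5 -> FAULT, frames=[5,-,-] (faults so far: 1)
  step 1: ref 4 -> FAULT, frames=[5,4,-] (faults so far: 2)
  step 2: ref 5 -> HIT, frames=[5,4,-] (faults so far: 2)
  step 3: ref 3 -> FAULT, frames=[5,4,3] (faults so far: 3)
  step 4: ref 6 -> FAULT, evict 5, frames=[6,4,3] (faults so far: 4)
  step 5: ref 6 -> HIT, frames=[6,4,3] (faults so far: 4)
  step 6: ref 4 -> HIT, frames=[6,4,3] (faults so far: 4)
  step 7: ref 2 -> FAULT, evict 4, frames=[6,2,3] (faults so far: 5)
  step 8: ref 4 -> FAULT, evict 3, frames=[6,2,4] (faults so far: 6)
  step 9: ref 1 -> FAULT, evict 6, frames=[1,2,4] (faults so far: 7)
  step 10: ref 2 -> HIT, frames=[1,2,4] (faults so far: 7)
  step 11: ref 1 -> HIT, frames=[1,2,4] (faults so far: 7)
  step 12: ref 4 -> HIT, frames=[1,2,4] (faults so far: 7)
  step 13: ref 5 -> FAULT, evict 2, frames=[1,5,4] (faults so far: 8)
  step 14: ref 6 -> FAULT, evict 4, frames=[1,5,6] (faults so far: 9)
  step 15: ref 5 -> HIT, frames=[1,5,6] (faults so far: 9)
  FIFO total faults: 9
--- LRU ---
  step 0: ref 5 -> FAULT, frames=[5,-,-] (faults so far: 1)
  step 1: ref 4 -> FAULT, frames=[5,4,-] (faults so far: 2)
  step 2: ref 5 -> HIT, frames=[5,4,-] (faults so far: 2)
  step 3: ref 3 -> FAULT, frames=[5,4,3] (faults so far: 3)
  step 4: ref 6 -> FAULT, evict 4, frames=[5,6,3] (faults so far: 4)
  step 5: ref 6 -> HIT, frames=[5,6,3] (faults so far: 4)
  step 6: ref 4 -> FAULT, evict 5, frames=[4,6,3] (faults so far: 5)
  step 7: ref 2 -> FAULT, evict 3, frames=[4,6,2] (faults so far: 6)
  step 8: ref 4 -> HIT, frames=[4,6,2] (faults so far: 6)
  step 9: ref 1 -> FAULT, evict 6, frames=[4,1,2] (faults so far: 7)
  step 10: ref 2 -> HIT, frames=[4,1,2] (faults so far: 7)
  step 11: ref 1 -> HIT, frames=[4,1,2] (faults so far: 7)
  step 12: ref 4 -> HIT, frames=[4,1,2] (faults so far: 7)
  step 13: ref 5 -> FAULT, evict 2, frames=[4,1,5] (faults so far: 8)
  step 14: ref 6 -> FAULT, evict 1, frames=[4,6,5] (faults so far: 9)
  step 15: ref 5 -> HIT, frames=[4,6,5] (faults so far: 9)
  LRU total faults: 9
--- Optimal ---
  step 0: ref 5 -> FAULT, frames=[5,-,-] (faults so far: 1)
  step 1: ref 4 -> FAULT, frames=[5,4,-] (faults so far: 2)
  step 2: ref 5 -> HIT, frames=[5,4,-] (faults so far: 2)
  step 3: ref 3 -> FAULT, frames=[5,4,3] (faults so far: 3)
  step 4: ref 6 -> FAULT, evict 3, frames=[5,4,6] (faults so far: 4)
  step 5: ref 6 -> HIT, frames=[5,4,6] (faults so far: 4)
  step 6: ref 4 -> HIT, frames=[5,4,6] (faults so far: 4)
  step 7: ref 2 -> FAULT, evict 6, frames=[5,4,2] (faults so far: 5)
  step 8: ref 4 -> HIT, frames=[5,4,2] (faults so far: 5)
  step 9: ref 1 -> FAULT, evict 5, frames=[1,4,2] (faults so far: 6)
  step 10: ref 2 -> HIT, frames=[1,4,2] (faults so far: 6)
  step 11: ref 1 -> HIT, frames=[1,4,2] (faults so far: 6)
  step 12: ref 4 -> HIT, frames=[1,4,2] (faults so far: 6)
  step 13: ref 5 -> FAULT, evict 1, frames=[5,4,2] (faults so far: 7)
  step 14: ref 6 -> FAULT, evict 2, frames=[5,4,6] (faults so far: 8)
  step 15: ref 5 -> HIT, frames=[5,4,6] (faults so far: 8)
  Optimal total faults: 8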